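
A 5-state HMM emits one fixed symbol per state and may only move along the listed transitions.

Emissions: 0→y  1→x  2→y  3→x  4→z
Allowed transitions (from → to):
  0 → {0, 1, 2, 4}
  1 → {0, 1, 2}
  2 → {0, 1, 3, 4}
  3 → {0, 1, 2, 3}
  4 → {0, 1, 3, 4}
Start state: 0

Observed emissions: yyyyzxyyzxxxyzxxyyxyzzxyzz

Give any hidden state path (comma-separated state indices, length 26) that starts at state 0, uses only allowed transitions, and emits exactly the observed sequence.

0,0,0,2,4,1,2,0,4,1,1,1,2,4,1,1,0,2,3,2,4,4,3,0,4,4

  0: obs=y cand={0,2} pick 0 [start]
  1: obs=y cand={0,2} pick 0 [0->0 ok]
  2: obs=y cand={0,2} pick 0 [0->0 ok]
  3: obs=y cand={0,2} pick 2 [0->2 ok]
  4: obs=z cand={4} pick 4 [2->4 ok]
  5: obs=x cand={1,3} pick 1 [4->1 ok]
  6: obs=y cand={0,2} pick 2 [1->2 ok]
  7: obs=y cand={0,2} pick 0 [2->0 ok]
  8: obs=z cand={4} pick 4 [0->4 ok]
  9: obs=x cand={1,3} pick 1 [4->1 ok]
  10: obs=x cand={1,3} pick 1 [1->1 ok]
  11: obs=x cand={1,3} pick 1 [1->1 ok]
  12: obs=y cand={0,2} pick 2 [1->2 ok]
  13: obs=z cand={4} pick 4 [2->4 ok]
  14: obs=x cand={1,3} pick 1 [4->1 ok]
  15: obs=x cand={1,3} pick 1 [1->1 ok]
  16: obs=y cand={0,2} pick 0 [1->0 ok]
  17: obs=y cand={0,2} pick 2 [0->2 ok]
  18: obs=x cand={1,3} pick 3 [2->3 ok]
  19: obs=y cand={0,2} pick 2 [3->2 ok]
  20: obs=z cand={4} pick 4 [2->4 ok]
  21: obs=z cand={4} pick 4 [4->4 ok]
  22: obs=x cand={1,3} pick 3 [4->3 ok]
  23: obs=y cand={0,2} pick 0 [3->0 ok]
  24: obs=z cand={4} pick 4 [0->4 ok]
  25: obs=z cand={4} pick 4 [4->4 ok]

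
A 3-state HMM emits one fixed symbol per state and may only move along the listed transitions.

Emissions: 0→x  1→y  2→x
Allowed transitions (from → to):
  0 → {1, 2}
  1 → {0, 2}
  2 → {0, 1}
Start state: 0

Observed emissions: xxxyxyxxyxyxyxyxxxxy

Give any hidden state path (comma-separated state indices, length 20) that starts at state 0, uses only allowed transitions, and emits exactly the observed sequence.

  pos 0: x in {0,2}, choose 0; start
  pos 1: x in {0,2}, choose 2; 0->2 ok
  pos 2: x in {0,2}, choose 0; 2->0 ok
  pos 3: y in {1}, choose 1; 0->1 ok
  pos 4: x in {0,2}, choose 0; 1->0 ok
  pos 5: y in {1}, choose 1; 0->1 ok
  pos 6: x in {0,2}, choose 2; 1->2 ok
  pos 7: x in {0,2}, choose 0; 2->0 ok
  pos 8: y in {1}, choose 1; 0->1 ok
  pos 9: x in {0,2}, choose 2; 1->2 ok
  pos 10: y in {1}, choose 1; 2->1 ok
  pos 11: x in {0,2}, choose 0; 1->0 ok
  pos 12: y in {1}, choose 1; 0->1 ok
  pos 13: x in {0,2}, choose 2; 1->2 ok
  pos 14: y in {1}, choose 1; 2->1 ok
  pos 15: x in {0,2}, choose 2; 1->2 ok
  pos 16: x in {0,2}, choose 0; 2->0 ok
  pos 17: x in {0,2}, choose 2; 0->2 ok
  pos 18: x in {0,2}, choose 0; 2->0 ok
  pos 19: y in {1}, choose 1; 0->1 ok

0,2,0,1,0,1,2,0,1,2,1,0,1,2,1,2,0,2,0,1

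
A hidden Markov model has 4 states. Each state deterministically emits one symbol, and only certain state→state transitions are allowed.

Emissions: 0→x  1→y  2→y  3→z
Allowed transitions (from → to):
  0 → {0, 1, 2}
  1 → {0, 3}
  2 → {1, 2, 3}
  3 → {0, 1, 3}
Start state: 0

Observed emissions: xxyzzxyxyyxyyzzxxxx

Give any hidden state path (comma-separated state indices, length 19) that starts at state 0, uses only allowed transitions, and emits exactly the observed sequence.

  0: obs=x cand={0} pick 0 [start]
  1: obs=x cand={0} pick 0 [0->0 ok]
  2: obs=y cand={1,2} pick 1 [0->1 ok]
  3: obs=z cand={3} pick 3 [1->3 ok]
  4: obs=z cand={3} pick 3 [3->3 ok]
  5: obs=x cand={0} pick 0 [3->0 ok]
  6: obs=y cand={1,2} pick 1 [0->1 ok]
  7: obs=x cand={0} pick 0 [1->0 ok]
  8: obs=y cand={1,2} pick 2 [0->2 ok]
  9: obs=y cand={1,2} pick 1 [2->1 ok]
  10: obs=x cand={0} pick 0 [1->0 ok]
  11: obs=y cand={1,2} pick 2 [0->2 ok]
  12: obs=y cand={1,2} pick 1 [2->1 ok]
  13: obs=z cand={3} pick 3 [1->3 ok]
  14: obs=z cand={3} pick 3 [3->3 ok]
  15: obs=x cand={0} pick 0 [3->0 ok]
  16: obs=x cand={0} pick 0 [0->0 ok]
  17: obs=x cand={0} pick 0 [0->0 ok]
  18: obs=x cand={0} pick 0 [0->0 ok]

0,0,1,3,3,0,1,0,2,1,0,2,1,3,3,0,0,0,0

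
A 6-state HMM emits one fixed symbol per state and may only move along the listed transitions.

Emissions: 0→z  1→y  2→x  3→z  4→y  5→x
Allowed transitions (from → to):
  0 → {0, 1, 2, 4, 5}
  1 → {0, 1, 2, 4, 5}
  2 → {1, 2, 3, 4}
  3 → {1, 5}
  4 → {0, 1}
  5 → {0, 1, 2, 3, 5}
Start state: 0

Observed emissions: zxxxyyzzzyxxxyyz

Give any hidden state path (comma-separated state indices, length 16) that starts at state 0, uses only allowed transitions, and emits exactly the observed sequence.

  [0] z  {0,3}  => 0  start
  [1] x  {2,5}  => 2  0->2 ok
  [2] x  {2,5}  => 2  2->2 ok
  [3] x  {2,5}  => 2  2->2 ok
  [4] y  {1,4}  => 1  2->1 ok
  [5] y  {1,4}  => 4  1->4 ok
  [6] z  {0,3}  => 0  4->0 ok
  [7] z  {0,3}  => 0  0->0 ok
  [8] z  {0,3}  => 0  0->0 ok
  [9] y  {1,4}  => 1  0->1 ok
  [10] x  {2,5}  => 2  1->2 ok
  [11] x  {2,5}  => 2  2->2 ok
  [12] x  {2,5}  => 2  2->2 ok
  [13] y  {1,4}  => 4  2->4 ok
  [14] y  {1,4}  => 1  4->1 ok
  [15] z  {0,3}  => 0  1->0 ok

0,2,2,2,1,4,0,0,0,1,2,2,2,4,1,0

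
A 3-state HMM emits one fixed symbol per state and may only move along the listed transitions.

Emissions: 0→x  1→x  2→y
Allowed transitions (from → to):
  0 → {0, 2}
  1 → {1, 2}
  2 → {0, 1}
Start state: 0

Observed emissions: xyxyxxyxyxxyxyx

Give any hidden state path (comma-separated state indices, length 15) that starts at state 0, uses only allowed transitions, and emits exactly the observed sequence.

0,2,0,2,0,0,2,0,2,1,1,2,1,2,1

  [0] x  {0,1}  => 0  start
  [1] y  {2}  => 2  0->2 ok
  [2] x  {0,1}  => 0  2->0 ok
  [3] y  {2}  => 2  0->2 ok
  [4] x  {0,1}  => 0  2->0 ok
  [5] x  {0,1}  => 0  0->0 ok
  [6] y  {2}  => 2  0->2 ok
  [7] x  {0,1}  => 0  2->0 ok
  [8] y  {2}  => 2  0->2 ok
  [9] x  {0,1}  => 1  2->1 ok
  [10] x  {0,1}  => 1  1->1 ok
  [11] y  {2}  => 2  1->2 ok
  [12] x  {0,1}  => 1  2->1 ok
  [13] y  {2}  => 2  1->2 ok
  [14] x  {0,1}  => 1  2->1 ok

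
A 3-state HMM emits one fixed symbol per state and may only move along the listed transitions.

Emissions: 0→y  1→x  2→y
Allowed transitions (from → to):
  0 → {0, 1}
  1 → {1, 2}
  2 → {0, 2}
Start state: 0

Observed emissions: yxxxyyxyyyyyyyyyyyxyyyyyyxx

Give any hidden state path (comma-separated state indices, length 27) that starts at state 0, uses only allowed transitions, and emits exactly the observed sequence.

  pos 0: y in {0,2}, choose 0; start
  pos 1: x in {1}, choose 1; 0->1 ok
  pos 2: x in {1}, choose 1; 1->1 ok
  pos 3: x in {1}, choose 1; 1->1 ok
  pos 4: y in {0,2}, choose 2; 1->2 ok
  pos 5: y in {0,2}, choose 0; 2->0 ok
  pos 6: x in {1}, choose 1; 0->1 ok
  pos 7: y in {0,2}, choose 2; 1->2 ok
  pos 8: y in {0,2}, choose 2; 2->2 ok
  pos 9: y in {0,2}, choose 2; 2->2 ok
  pos 10: y in {0,2}, choose 2; 2->2 ok
  pos 11: y in {0,2}, choose 2; 2->2 ok
  pos 12: y in {0,2}, choose 2; 2->2 ok
  pos 13: y in {0,2}, choose 2; 2->2 ok
  pos 14: y in {0,2}, choose 0; 2->0 ok
  pos 15: y in {0,2}, choose 0; 0->0 ok
  pos 16: y in {0,2}, choose 0; 0->0 ok
  pos 17: y in {0,2}, choose 0; 0->0 ok
  pos 18: x in {1}, choose 1; 0->1 ok
  pos 19: y in {0,2}, choose 2; 1->2 ok
  pos 20: y in {0,2}, choose 2; 2->2 ok
  pos 21: y in {0,2}, choose 2; 2->2 ok
  pos 22: y in {0,2}, choose 0; 2->0 ok
  pos 23: y in {0,2}, choose 0; 0->0 ok
  pos 24: y in {0,2}, choose 0; 0->0 ok
  pos 25: x in {1}, choose 1; 0->1 ok
  pos 26: x in {1}, choose 1; 1->1 ok

0,1,1,1,2,0,1,2,2,2,2,2,2,2,0,0,0,0,1,2,2,2,0,0,0,1,1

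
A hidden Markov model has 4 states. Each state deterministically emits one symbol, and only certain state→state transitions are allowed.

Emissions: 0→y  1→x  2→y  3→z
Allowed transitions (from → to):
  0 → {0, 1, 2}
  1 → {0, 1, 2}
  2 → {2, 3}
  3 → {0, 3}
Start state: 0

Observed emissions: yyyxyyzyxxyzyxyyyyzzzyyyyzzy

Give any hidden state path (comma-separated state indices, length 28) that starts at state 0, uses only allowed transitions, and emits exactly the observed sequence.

  pos 0: y in {0,2}, choose 0; start
  pos 1: y in {0,2}, choose 0; 0->0 ok
  pos 2: y in {0,2}, choose 0; 0->0 ok
  pos 3: x in {1}, choose 1; 0->1 ok
  pos 4: y in {0,2}, choose 2; 1->2 ok
  pos 5: y in {0,2}, choose 2; 2->2 ok
  pos 6: z in {3}, choose 3; 2->3 ok
  pos 7: y in {0,2}, choose 0; 3->0 ok
  pos 8: x in {1}, choose 1; 0->1 ok
  pos 9: x in {1}, choose 1; 1->1 ok
  pos 10: y in {0,2}, choose 2; 1->2 ok
  pos 11: z in {3}, choose 3; 2->3 ok
  pos 12: y in {0,2}, choose 0; 3->0 ok
  pos 13: x in {1}, choose 1; 0->1 ok
  pos 14: y in {0,2}, choose 0; 1->0 ok
  pos 15: y in {0,2}, choose 2; 0->2 ok
  pos 16: y in {0,2}, choose 2; 2->2 ok
  pos 17: y in {0,2}, choose 2; 2->2 ok
  pos 18: z in {3}, choose 3; 2->3 ok
  pos 19: z in {3}, choose 3; 3->3 ok
  pos 20: z in {3}, choose 3; 3->3 ok
  pos 21: y in {0,2}, choose 0; 3->0 ok
  pos 22: y in {0,2}, choose 0; 0->0 ok
  pos 23: y in {0,2}, choose 0; 0->0 ok
  pos 24: y in {0,2}, choose 2; 0->2 ok
  pos 25: z in {3}, choose 3; 2->3 ok
  pos 26: z in {3}, choose 3; 3->3 ok
  pos 27: y in {0,2}, choose 0; 3->0 ok

0,0,0,1,2,2,3,0,1,1,2,3,0,1,0,2,2,2,3,3,3,0,0,0,2,3,3,0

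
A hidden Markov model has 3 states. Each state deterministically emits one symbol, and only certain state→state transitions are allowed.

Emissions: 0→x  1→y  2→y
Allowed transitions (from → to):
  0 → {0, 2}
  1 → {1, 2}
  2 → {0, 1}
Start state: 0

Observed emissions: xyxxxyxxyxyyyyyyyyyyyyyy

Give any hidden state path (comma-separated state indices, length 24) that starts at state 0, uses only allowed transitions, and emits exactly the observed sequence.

0,2,0,0,0,2,0,0,2,0,2,1,2,1,1,1,1,1,1,1,1,1,1,2

  t0 'x' -> {0}, take 0 (start)
  t1 'y' -> {1,2}, take 2 (0->2 ok)
  t2 'x' -> {0}, take 0 (2->0 ok)
  t3 'x' -> {0}, take 0 (0->0 ok)
  t4 'x' -> {0}, take 0 (0->0 ok)
  t5 'y' -> {1,2}, take 2 (0->2 ok)
  t6 'x' -> {0}, take 0 (2->0 ok)
  t7 'x' -> {0}, take 0 (0->0 ok)
  t8 'y' -> {1,2}, take 2 (0->2 ok)
  t9 'x' -> {0}, take 0 (2->0 ok)
  t10 'y' -> {1,2}, take 2 (0->2 ok)
  t11 'y' -> {1,2}, take 1 (2->1 ok)
  t12 'y' -> {1,2}, take 2 (1->2 ok)
  t13 'y' -> {1,2}, take 1 (2->1 ok)
  t14 'y' -> {1,2}, take 1 (1->1 ok)
  t15 'y' -> {1,2}, take 1 (1->1 ok)
  t16 'y' -> {1,2}, take 1 (1->1 ok)
  t17 'y' -> {1,2}, take 1 (1->1 ok)
  t18 'y' -> {1,2}, take 1 (1->1 ok)
  t19 'y' -> {1,2}, take 1 (1->1 ok)
  t20 'y' -> {1,2}, take 1 (1->1 ok)
  t21 'y' -> {1,2}, take 1 (1->1 ok)
  t22 'y' -> {1,2}, take 1 (1->1 ok)
  t23 'y' -> {1,2}, take 2 (1->2 ok)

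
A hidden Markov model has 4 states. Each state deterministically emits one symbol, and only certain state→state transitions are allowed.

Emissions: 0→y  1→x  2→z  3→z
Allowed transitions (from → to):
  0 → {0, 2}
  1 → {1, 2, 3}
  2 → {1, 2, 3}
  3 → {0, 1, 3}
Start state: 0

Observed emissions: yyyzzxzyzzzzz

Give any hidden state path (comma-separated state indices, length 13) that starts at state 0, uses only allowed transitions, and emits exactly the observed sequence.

0,0,0,2,3,1,3,0,2,2,3,3,3

  t0 'y' -> {0}, take 0 (start)
  t1 'y' -> {0}, take 0 (0->0 ok)
  t2 'y' -> {0}, take 0 (0->0 ok)
  t3 'z' -> {2,3}, take 2 (0->2 ok)
  t4 'z' -> {2,3}, take 3 (2->3 ok)
  t5 'x' -> {1}, take 1 (3->1 ok)
  t6 'z' -> {2,3}, take 3 (1->3 ok)
  t7 'y' -> {0}, take 0 (3->0 ok)
  t8 'z' -> {2,3}, take 2 (0->2 ok)
  t9 'z' -> {2,3}, take 2 (2->2 ok)
  t10 'z' -> {2,3}, take 3 (2->3 ok)
  t11 'z' -> {2,3}, take 3 (3->3 ok)
  t12 'z' -> {2,3}, take 3 (3->3 ok)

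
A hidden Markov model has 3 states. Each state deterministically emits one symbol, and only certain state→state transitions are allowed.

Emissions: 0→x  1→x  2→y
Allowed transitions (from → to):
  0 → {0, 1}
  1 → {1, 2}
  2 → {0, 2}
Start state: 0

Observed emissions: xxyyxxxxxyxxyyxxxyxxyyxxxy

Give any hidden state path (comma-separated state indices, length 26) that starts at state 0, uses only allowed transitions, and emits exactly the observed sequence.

0,1,2,2,0,0,1,1,1,2,0,1,2,2,0,0,1,2,0,1,2,2,0,1,1,2

  [0] x  {0,1}  => 0  start
  [1] x  {0,1}  => 1  0->1 ok
  [2] y  {2}  => 2  1->2 ok
  [3] y  {2}  => 2  2->2 ok
  [4] x  {0,1}  => 0  2->0 ok
  [5] x  {0,1}  => 0  0->0 ok
  [6] x  {0,1}  => 1  0->1 ok
  [7] x  {0,1}  => 1  1->1 ok
  [8] x  {0,1}  => 1  1->1 ok
  [9] y  {2}  => 2  1->2 ok
  [10] x  {0,1}  => 0  2->0 ok
  [11] x  {0,1}  => 1  0->1 ok
  [12] y  {2}  => 2  1->2 ok
  [13] y  {2}  => 2  2->2 ok
  [14] x  {0,1}  => 0  2->0 ok
  [15] x  {0,1}  => 0  0->0 ok
  [16] x  {0,1}  => 1  0->1 ok
  [17] y  {2}  => 2  1->2 ok
  [18] x  {0,1}  => 0  2->0 ok
  [19] x  {0,1}  => 1  0->1 ok
  [20] y  {2}  => 2  1->2 ok
  [21] y  {2}  => 2  2->2 ok
  [22] x  {0,1}  => 0  2->0 ok
  [23] x  {0,1}  => 1  0->1 ok
  [24] x  {0,1}  => 1  1->1 ok
  [25] y  {2}  => 2  1->2 ok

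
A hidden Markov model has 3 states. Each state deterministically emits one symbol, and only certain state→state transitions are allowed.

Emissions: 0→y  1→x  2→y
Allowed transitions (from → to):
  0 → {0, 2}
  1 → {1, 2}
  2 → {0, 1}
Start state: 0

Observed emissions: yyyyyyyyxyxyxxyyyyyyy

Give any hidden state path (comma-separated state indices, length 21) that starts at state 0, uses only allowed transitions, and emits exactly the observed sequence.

0,0,0,2,0,0,0,2,1,2,1,2,1,1,2,0,2,0,2,0,2

  0: obs=y cand={0,2} pick 0 [start]
  1: obs=y cand={0,2} pick 0 [0->0 ok]
  2: obs=y cand={0,2} pick 0 [0->0 ok]
  3: obs=y cand={0,2} pick 2 [0->2 ok]
  4: obs=y cand={0,2} pick 0 [2->0 ok]
  5: obs=y cand={0,2} pick 0 [0->0 ok]
  6: obs=y cand={0,2} pick 0 [0->0 ok]
  7: obs=y cand={0,2} pick 2 [0->2 ok]
  8: obs=x cand={1} pick 1 [2->1 ok]
  9: obs=y cand={0,2} pick 2 [1->2 ok]
  10: obs=x cand={1} pick 1 [2->1 ok]
  11: obs=y cand={0,2} pick 2 [1->2 ok]
  12: obs=x cand={1} pick 1 [2->1 ok]
  13: obs=x cand={1} pick 1 [1->1 ok]
  14: obs=y cand={0,2} pick 2 [1->2 ok]
  15: obs=y cand={0,2} pick 0 [2->0 ok]
  16: obs=y cand={0,2} pick 2 [0->2 ok]
  17: obs=y cand={0,2} pick 0 [2->0 ok]
  18: obs=y cand={0,2} pick 2 [0->2 ok]
  19: obs=y cand={0,2} pick 0 [2->0 ok]
  20: obs=y cand={0,2} pick 2 [0->2 ok]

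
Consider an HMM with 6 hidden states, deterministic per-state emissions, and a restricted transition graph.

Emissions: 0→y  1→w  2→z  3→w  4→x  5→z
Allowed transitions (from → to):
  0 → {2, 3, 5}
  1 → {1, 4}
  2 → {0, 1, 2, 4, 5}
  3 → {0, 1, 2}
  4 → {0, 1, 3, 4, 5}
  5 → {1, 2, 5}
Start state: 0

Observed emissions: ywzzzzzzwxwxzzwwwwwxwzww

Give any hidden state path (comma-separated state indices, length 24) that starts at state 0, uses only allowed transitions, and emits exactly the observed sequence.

0,3,2,2,5,5,5,5,1,4,1,4,5,5,1,1,1,1,1,4,3,2,1,1

  pos 0: y in {0}, choose 0; start
  pos 1: w in {1,3}, choose 3; 0->3 ok
  pos 2: z in {2,5}, choose 2; 3->2 ok
  pos 3: z in {2,5}, choose 2; 2->2 ok
  pos 4: z in {2,5}, choose 5; 2->5 ok
  pos 5: z in {2,5}, choose 5; 5->5 ok
  pos 6: z in {2,5}, choose 5; 5->5 ok
  pos 7: z in {2,5}, choose 5; 5->5 ok
  pos 8: w in {1,3}, choose 1; 5->1 ok
  pos 9: x in {4}, choose 4; 1->4 ok
  pos 10: w in {1,3}, choose 1; 4->1 ok
  pos 11: x in {4}, choose 4; 1->4 ok
  pos 12: z in {2,5}, choose 5; 4->5 ok
  pos 13: z in {2,5}, choose 5; 5->5 ok
  pos 14: w in {1,3}, choose 1; 5->1 ok
  pos 15: w in {1,3}, choose 1; 1->1 ok
  pos 16: w in {1,3}, choose 1; 1->1 ok
  pos 17: w in {1,3}, choose 1; 1->1 ok
  pos 18: w in {1,3}, choose 1; 1->1 ok
  pos 19: x in {4}, choose 4; 1->4 ok
  pos 20: w in {1,3}, choose 3; 4->3 ok
  pos 21: z in {2,5}, choose 2; 3->2 ok
  pos 22: w in {1,3}, choose 1; 2->1 ok
  pos 23: w in {1,3}, choose 1; 1->1 ok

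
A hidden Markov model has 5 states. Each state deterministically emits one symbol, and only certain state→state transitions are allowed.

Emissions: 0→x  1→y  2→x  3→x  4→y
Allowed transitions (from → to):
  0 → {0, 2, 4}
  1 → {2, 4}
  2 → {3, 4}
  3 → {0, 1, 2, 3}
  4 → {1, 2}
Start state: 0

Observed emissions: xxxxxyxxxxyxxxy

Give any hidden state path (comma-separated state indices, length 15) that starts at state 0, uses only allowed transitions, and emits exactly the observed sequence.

  [0] x  {0,2,3}  => 0  start
  [1] x  {0,2,3}  => 0  0->0 ok
  [2] x  {0,2,3}  => 2  0->2 ok
  [3] x  {0,2,3}  => 3  2->3 ok
  [4] x  {0,2,3}  => 2  3->2 ok
  [5] y  {1,4}  => 4  2->4 ok
  [6] x  {0,2,3}  => 2  4->2 ok
  [7] x  {0,2,3}  => 3  2->3 ok
  [8] x  {0,2,3}  => 3  3->3 ok
  [9] x  {0,2,3}  => 0  3->0 ok
  [10] y  {1,4}  => 4  0->4 ok
  [11] x  {0,2,3}  => 2  4->2 ok
  [12] x  {0,2,3}  => 3  2->3 ok
  [13] x  {0,2,3}  => 0  3->0 ok
  [14] y  {1,4}  => 4  0->4 ok

0,0,2,3,2,4,2,3,3,0,4,2,3,0,4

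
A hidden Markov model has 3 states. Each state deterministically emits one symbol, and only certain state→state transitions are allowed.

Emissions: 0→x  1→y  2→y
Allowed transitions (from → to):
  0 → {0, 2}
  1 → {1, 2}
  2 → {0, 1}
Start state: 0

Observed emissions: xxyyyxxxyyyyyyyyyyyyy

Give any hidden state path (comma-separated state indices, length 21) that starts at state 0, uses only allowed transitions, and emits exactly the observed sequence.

0,0,2,1,2,0,0,0,2,1,1,1,1,1,2,1,2,1,2,1,2

  0: obs=x cand={0} pick 0 [start]
  1: obs=x cand={0} pick 0 [0->0 ok]
  2: obs=y cand={1,2} pick 2 [0->2 ok]
  3: obs=y cand={1,2} pick 1 [2->1 ok]
  4: obs=y cand={1,2} pick 2 [1->2 ok]
  5: obs=x cand={0} pick 0 [2->0 ok]
  6: obs=x cand={0} pick 0 [0->0 ok]
  7: obs=x cand={0} pick 0 [0->0 ok]
  8: obs=y cand={1,2} pick 2 [0->2 ok]
  9: obs=y cand={1,2} pick 1 [2->1 ok]
  10: obs=y cand={1,2} pick 1 [1->1 ok]
  11: obs=y cand={1,2} pick 1 [1->1 ok]
  12: obs=y cand={1,2} pick 1 [1->1 ok]
  13: obs=y cand={1,2} pick 1 [1->1 ok]
  14: obs=y cand={1,2} pick 2 [1->2 ok]
  15: obs=y cand={1,2} pick 1 [2->1 ok]
  16: obs=y cand={1,2} pick 2 [1->2 ok]
  17: obs=y cand={1,2} pick 1 [2->1 ok]
  18: obs=y cand={1,2} pick 2 [1->2 ok]
  19: obs=y cand={1,2} pick 1 [2->1 ok]
  20: obs=y cand={1,2} pick 2 [1->2 ok]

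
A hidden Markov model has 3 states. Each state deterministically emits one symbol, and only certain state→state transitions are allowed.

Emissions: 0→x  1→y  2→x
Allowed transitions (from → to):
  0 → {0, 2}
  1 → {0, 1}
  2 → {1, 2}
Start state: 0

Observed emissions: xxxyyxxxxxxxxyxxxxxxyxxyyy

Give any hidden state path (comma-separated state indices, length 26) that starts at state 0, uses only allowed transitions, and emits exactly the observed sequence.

0,0,2,1,1,0,0,0,0,0,0,0,2,1,0,0,0,2,2,2,1,0,2,1,1,1

  t0 'x' -> {0,2}, take 0 (start)
  t1 'x' -> {0,2}, take 0 (0->0 ok)
  t2 'x' -> {0,2}, take 2 (0->2 ok)
  t3 'y' -> {1}, take 1 (2->1 ok)
  t4 'y' -> {1}, take 1 (1->1 ok)
  t5 'x' -> {0,2}, take 0 (1->0 ok)
  t6 'x' -> {0,2}, take 0 (0->0 ok)
  t7 'x' -> {0,2}, take 0 (0->0 ok)
  t8 'x' -> {0,2}, take 0 (0->0 ok)
  t9 'x' -> {0,2}, take 0 (0->0 ok)
  t10 'x' -> {0,2}, take 0 (0->0 ok)
  t11 'x' -> {0,2}, take 0 (0->0 ok)
  t12 'x' -> {0,2}, take 2 (0->2 ok)
  t13 'y' -> {1}, take 1 (2->1 ok)
  t14 'x' -> {0,2}, take 0 (1->0 ok)
  t15 'x' -> {0,2}, take 0 (0->0 ok)
  t16 'x' -> {0,2}, take 0 (0->0 ok)
  t17 'x' -> {0,2}, take 2 (0->2 ok)
  t18 'x' -> {0,2}, take 2 (2->2 ok)
  t19 'x' -> {0,2}, take 2 (2->2 ok)
  t20 'y' -> {1}, take 1 (2->1 ok)
  t21 'x' -> {0,2}, take 0 (1->0 ok)
  t22 'x' -> {0,2}, take 2 (0->2 ok)
  t23 'y' -> {1}, take 1 (2->1 ok)
  t24 'y' -> {1}, take 1 (1->1 ok)
  t25 'y' -> {1}, take 1 (1->1 ok)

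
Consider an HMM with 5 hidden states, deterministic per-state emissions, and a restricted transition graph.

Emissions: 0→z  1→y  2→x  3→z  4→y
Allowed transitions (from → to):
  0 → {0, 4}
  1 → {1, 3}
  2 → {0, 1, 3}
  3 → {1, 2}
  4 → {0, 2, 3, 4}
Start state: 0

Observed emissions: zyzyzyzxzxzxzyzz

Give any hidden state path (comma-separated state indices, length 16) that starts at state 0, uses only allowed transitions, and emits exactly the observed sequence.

  t0 'z' -> {0,3}, take 0 (start)
  t1 'y' -> {1,4}, take 4 (0->4 ok)
  t2 'z' -> {0,3}, take 0 (4->0 ok)
  t3 'y' -> {1,4}, take 4 (0->4 ok)
  t4 'z' -> {0,3}, take 3 (4->3 ok)
  t5 'y' -> {1,4}, take 1 (3->1 ok)
  t6 'z' -> {0,3}, take 3 (1->3 ok)
  t7 'x' -> {2}, take 2 (3->2 ok)
  t8 'z' -> {0,3}, take 3 (2->3 ok)
  t9 'x' -> {2}, take 2 (3->2 ok)
  t10 'z' -> {0,3}, take 3 (2->3 ok)
  t11 'x' -> {2}, take 2 (3->2 ok)
  t12 'z' -> {0,3}, take 0 (2->0 ok)
  t13 'y' -> {1,4}, take 4 (0->4 ok)
  t14 'z' -> {0,3}, take 0 (4->0 ok)
  t15 'z' -> {0,3}, take 0 (0->0 ok)

0,4,0,4,3,1,3,2,3,2,3,2,0,4,0,0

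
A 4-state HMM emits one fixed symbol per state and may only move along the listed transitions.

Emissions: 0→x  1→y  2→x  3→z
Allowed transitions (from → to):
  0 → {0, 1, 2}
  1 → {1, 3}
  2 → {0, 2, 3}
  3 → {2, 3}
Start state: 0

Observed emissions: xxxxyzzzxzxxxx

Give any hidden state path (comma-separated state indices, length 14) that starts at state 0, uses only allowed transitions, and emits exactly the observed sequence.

0,2,0,0,1,3,3,3,2,3,2,2,2,2

  pos 0: x in {0,2}, choose 0; start
  pos 1: x in {0,2}, choose 2; 0->2 ok
  pos 2: x in {0,2}, choose 0; 2->0 ok
  pos 3: x in {0,2}, choose 0; 0->0 ok
  pos 4: y in {1}, choose 1; 0->1 ok
  pos 5: z in {3}, choose 3; 1->3 ok
  pos 6: z in {3}, choose 3; 3->3 ok
  pos 7: z in {3}, choose 3; 3->3 ok
  pos 8: x in {0,2}, choose 2; 3->2 ok
  pos 9: z in {3}, choose 3; 2->3 ok
  pos 10: x in {0,2}, choose 2; 3->2 ok
  pos 11: x in {0,2}, choose 2; 2->2 ok
  pos 12: x in {0,2}, choose 2; 2->2 ok
  pos 13: x in {0,2}, choose 2; 2->2 ok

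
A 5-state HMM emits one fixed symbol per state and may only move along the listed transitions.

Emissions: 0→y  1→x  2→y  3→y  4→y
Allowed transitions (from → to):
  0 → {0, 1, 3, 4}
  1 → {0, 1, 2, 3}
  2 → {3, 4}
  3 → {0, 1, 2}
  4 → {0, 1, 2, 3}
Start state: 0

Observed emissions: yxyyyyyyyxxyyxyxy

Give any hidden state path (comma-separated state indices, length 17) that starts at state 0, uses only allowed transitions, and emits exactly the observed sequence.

0,1,3,2,4,2,4,0,0,1,1,2,4,1,3,1,0

  [0] y  {0,2,3,4}  => 0  start
  [1] x  {1}  => 1  0->1 ok
  [2] y  {0,2,3,4}  => 3  1->3 ok
  [3] y  {0,2,3,4}  => 2  3->2 ok
  [4] y  {0,2,3,4}  => 4  2->4 ok
  [5] y  {0,2,3,4}  => 2  4->2 ok
  [6] y  {0,2,3,4}  => 4  2->4 ok
  [7] y  {0,2,3,4}  => 0  4->0 ok
  [8] y  {0,2,3,4}  => 0  0->0 ok
  [9] x  {1}  => 1  0->1 ok
  [10] x  {1}  => 1  1->1 ok
  [11] y  {0,2,3,4}  => 2  1->2 ok
  [12] y  {0,2,3,4}  => 4  2->4 ok
  [13] x  {1}  => 1  4->1 ok
  [14] y  {0,2,3,4}  => 3  1->3 ok
  [15] x  {1}  => 1  3->1 ok
  [16] y  {0,2,3,4}  => 0  1->0 ok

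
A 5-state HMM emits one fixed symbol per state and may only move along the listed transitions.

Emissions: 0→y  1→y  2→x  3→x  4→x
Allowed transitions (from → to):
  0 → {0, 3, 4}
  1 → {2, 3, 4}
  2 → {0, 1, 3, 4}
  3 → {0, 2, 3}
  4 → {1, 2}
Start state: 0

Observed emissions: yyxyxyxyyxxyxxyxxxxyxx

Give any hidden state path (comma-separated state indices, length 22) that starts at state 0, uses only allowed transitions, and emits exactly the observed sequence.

0,0,3,0,4,1,2,0,0,3,2,1,4,2,0,4,2,3,2,1,4,2

  0: obs=y cand={0,1} pick 0 [start]
  1: obs=y cand={0,1} pick 0 [0->0 ok]
  2: obs=x cand={2,3,4} pick 3 [0->3 ok]
  3: obs=y cand={0,1} pick 0 [3->0 ok]
  4: obs=x cand={2,3,4} pick 4 [0->4 ok]
  5: obs=y cand={0,1} pick 1 [4->1 ok]
  6: obs=x cand={2,3,4} pick 2 [1->2 ok]
  7: obs=y cand={0,1} pick 0 [2->0 ok]
  8: obs=y cand={0,1} pick 0 [0->0 ok]
  9: obs=x cand={2,3,4} pick 3 [0->3 ok]
  10: obs=x cand={2,3,4} pick 2 [3->2 ok]
  11: obs=y cand={0,1} pick 1 [2->1 ok]
  12: obs=x cand={2,3,4} pick 4 [1->4 ok]
  13: obs=x cand={2,3,4} pick 2 [4->2 ok]
  14: obs=y cand={0,1} pick 0 [2->0 ok]
  15: obs=x cand={2,3,4} pick 4 [0->4 ok]
  16: obs=x cand={2,3,4} pick 2 [4->2 ok]
  17: obs=x cand={2,3,4} pick 3 [2->3 ok]
  18: obs=x cand={2,3,4} pick 2 [3->2 ok]
  19: obs=y cand={0,1} pick 1 [2->1 ok]
  20: obs=x cand={2,3,4} pick 4 [1->4 ok]
  21: obs=x cand={2,3,4} pick 2 [4->2 ok]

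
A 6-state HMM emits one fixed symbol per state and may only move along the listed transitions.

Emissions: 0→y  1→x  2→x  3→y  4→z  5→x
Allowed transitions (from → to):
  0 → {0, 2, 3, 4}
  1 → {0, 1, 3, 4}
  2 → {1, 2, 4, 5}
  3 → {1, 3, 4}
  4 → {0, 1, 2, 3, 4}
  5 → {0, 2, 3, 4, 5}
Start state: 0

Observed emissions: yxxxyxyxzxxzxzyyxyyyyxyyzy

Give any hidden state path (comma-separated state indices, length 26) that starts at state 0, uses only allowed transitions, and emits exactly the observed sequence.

  pos 0: y in {0,3}, choose 0; start
  pos 1: x in {1,2,5}, choose 2; 0->2 ok
  pos 2: x in {1,2,5}, choose 1; 2->1 ok
  pos 3: x in {1,2,5}, choose 1; 1->1 ok
  pos 4: y in {0,3}, choose 3; 1->3 ok
  pos 5: x in {1,2,5}, choose 1; 3->1 ok
  pos 6: y in {0,3}, choose 0; 1->0 ok
  pos 7: x in {1,2,5}, choose 2; 0->2 ok
  pos 8: z in {4}, choose 4; 2->4 ok
  pos 9: x in {1,2,5}, choose 2; 4->2 ok
  pos 10: x in {1,2,5}, choose 1; 2->1 ok
  pos 11: z in {4}, choose 4; 1->4 ok
  pos 12: x in {1,2,5}, choose 2; 4->2 ok
  pos 13: z in {4}, choose 4; 2->4 ok
  pos 14: y in {0,3}, choose 0; 4->0 ok
  pos 15: y in {0,3}, choose 3; 0->3 ok
  pos 16: x in {1,2,5}, choose 1; 3->1 ok
  pos 17: y in {0,3}, choose 0; 1->0 ok
  pos 18: y in {0,3}, choose 3; 0->3 ok
  pos 19: y in {0,3}, choose 3; 3->3 ok
  pos 20: y in {0,3}, choose 3; 3->3 ok
  pos 21: x in {1,2,5}, choose 1; 3->1 ok
  pos 22: y in {0,3}, choose 0; 1->0 ok
  pos 23: y in {0,3}, choose 3; 0->3 ok
  pos 24: z in {4}, choose 4; 3->4 ok
  pos 25: y in {0,3}, choose 3; 4->3 ok

0,2,1,1,3,1,0,2,4,2,1,4,2,4,0,3,1,0,3,3,3,1,0,3,4,3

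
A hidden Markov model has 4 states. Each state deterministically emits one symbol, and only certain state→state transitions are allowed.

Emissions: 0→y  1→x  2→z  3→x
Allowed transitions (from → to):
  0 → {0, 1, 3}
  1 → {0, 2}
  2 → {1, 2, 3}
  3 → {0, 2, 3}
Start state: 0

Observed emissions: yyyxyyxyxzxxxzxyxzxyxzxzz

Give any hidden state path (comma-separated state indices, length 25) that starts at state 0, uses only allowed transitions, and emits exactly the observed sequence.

0,0,0,3,0,0,3,0,1,2,3,3,3,2,1,0,3,2,1,0,1,2,1,2,2

  t0 'y' -> {0}, take 0 (start)
  t1 'y' -> {0}, take 0 (0->0 ok)
  t2 'y' -> {0}, take 0 (0->0 ok)
  t3 'x' -> {1,3}, take 3 (0->3 ok)
  t4 'y' -> {0}, take 0 (3->0 ok)
  t5 'y' -> {0}, take 0 (0->0 ok)
  t6 'x' -> {1,3}, take 3 (0->3 ok)
  t7 'y' -> {0}, take 0 (3->0 ok)
  t8 'x' -> {1,3}, take 1 (0->1 ok)
  t9 'z' -> {2}, take 2 (1->2 ok)
  t10 'x' -> {1,3}, take 3 (2->3 ok)
  t11 'x' -> {1,3}, take 3 (3->3 ok)
  t12 'x' -> {1,3}, take 3 (3->3 ok)
  t13 'z' -> {2}, take 2 (3->2 ok)
  t14 'x' -> {1,3}, take 1 (2->1 ok)
  t15 'y' -> {0}, take 0 (1->0 ok)
  t16 'x' -> {1,3}, take 3 (0->3 ok)
  t17 'z' -> {2}, take 2 (3->2 ok)
  t18 'x' -> {1,3}, take 1 (2->1 ok)
  t19 'y' -> {0}, take 0 (1->0 ok)
  t20 'x' -> {1,3}, take 1 (0->1 ok)
  t21 'z' -> {2}, take 2 (1->2 ok)
  t22 'x' -> {1,3}, take 1 (2->1 ok)
  t23 'z' -> {2}, take 2 (1->2 ok)
  t24 'z' -> {2}, take 2 (2->2 ok)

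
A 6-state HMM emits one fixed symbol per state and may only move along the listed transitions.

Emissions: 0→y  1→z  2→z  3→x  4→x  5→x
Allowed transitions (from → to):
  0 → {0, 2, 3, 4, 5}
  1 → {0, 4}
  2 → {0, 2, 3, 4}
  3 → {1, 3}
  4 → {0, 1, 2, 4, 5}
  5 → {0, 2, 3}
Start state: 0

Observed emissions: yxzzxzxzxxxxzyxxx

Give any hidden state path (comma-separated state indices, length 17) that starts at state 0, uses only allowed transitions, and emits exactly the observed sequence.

  0: obs=y cand={0} pick 0 [start]
  1: obs=x cand={3,4,5} pick 5 [0->5 ok]
  2: obs=z cand={1,2} pick 2 [5->2 ok]
  3: obs=z cand={1,2} pick 2 [2->2 ok]
  4: obs=x cand={3,4,5} pick 3 [2->3 ok]
  5: obs=z cand={1,2} pick 1 [3->1 ok]
  6: obs=x cand={3,4,5} pick 4 [1->4 ok]
  7: obs=z cand={1,2} pick 2 [4->2 ok]
  8: obs=x cand={3,4,5} pick 3 [2->3 ok]
  9: obs=x cand={3,4,5} pick 3 [3->3 ok]
  10: obs=x cand={3,4,5} pick 3 [3->3 ok]
  11: obs=x cand={3,4,5} pick 3 [3->3 ok]
  12: obs=z cand={1,2} pick 1 [3->1 ok]
  13: obs=y cand={0} pick 0 [1->0 ok]
  14: obs=x cand={3,4,5} pick 3 [0->3 ok]
  15: obs=x cand={3,4,5} pick 3 [3->3 ok]
  16: obs=x cand={3,4,5} pick 3 [3->3 ok]

0,5,2,2,3,1,4,2,3,3,3,3,1,0,3,3,3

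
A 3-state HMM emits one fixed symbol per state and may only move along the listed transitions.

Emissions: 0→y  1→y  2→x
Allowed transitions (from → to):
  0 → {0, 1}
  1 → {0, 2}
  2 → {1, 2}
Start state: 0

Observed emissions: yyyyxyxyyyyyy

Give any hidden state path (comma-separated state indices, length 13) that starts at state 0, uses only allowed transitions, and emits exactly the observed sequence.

  pos 0: y in {0,1}, choose 0; start
  pos 1: y in {0,1}, choose 0; 0->0 ok
  pos 2: y in {0,1}, choose 0; 0->0 ok
  pos 3: y in {0,1}, choose 1; 0->1 ok
  pos 4: x in {2}, choose 2; 1->2 ok
  pos 5: y in {0,1}, choose 1; 2->1 ok
  pos 6: x in {2}, choose 2; 1->2 ok
  pos 7: y in {0,1}, choose 1; 2->1 ok
  pos 8: y in {0,1}, choose 0; 1->0 ok
  pos 9: y in {0,1}, choose 1; 0->1 ok
  pos 10: y in {0,1}, choose 0; 1->0 ok
  pos 11: y in {0,1}, choose 1; 0->1 ok
  pos 12: y in {0,1}, choose 0; 1->0 ok

0,0,0,1,2,1,2,1,0,1,0,1,0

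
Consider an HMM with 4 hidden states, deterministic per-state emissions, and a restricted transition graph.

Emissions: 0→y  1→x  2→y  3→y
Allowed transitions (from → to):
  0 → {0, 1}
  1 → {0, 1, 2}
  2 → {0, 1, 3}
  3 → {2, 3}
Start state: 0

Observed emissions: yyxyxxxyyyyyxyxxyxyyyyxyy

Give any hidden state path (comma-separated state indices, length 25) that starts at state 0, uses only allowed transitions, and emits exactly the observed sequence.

0,0,1,0,1,1,1,2,3,2,0,0,1,2,1,1,0,1,0,0,0,0,1,2,0

  pos 0: y in {0,2,3}, choose 0; start
  pos 1: y in {0,2,3}, choose 0; 0->0 ok
  pos 2: x in {1}, choose 1; 0->1 ok
  pos 3: y in {0,2,3}, choose 0; 1->0 ok
  pos 4: x in {1}, choose 1; 0->1 ok
  pos 5: x in {1}, choose 1; 1->1 ok
  pos 6: x in {1}, choose 1; 1->1 ok
  pos 7: y in {0,2,3}, choose 2; 1->2 ok
  pos 8: y in {0,2,3}, choose 3; 2->3 ok
  pos 9: y in {0,2,3}, choose 2; 3->2 ok
  pos 10: y in {0,2,3}, choose 0; 2->0 ok
  pos 11: y in {0,2,3}, choose 0; 0->0 ok
  pos 12: x in {1}, choose 1; 0->1 ok
  pos 13: y in {0,2,3}, choose 2; 1->2 ok
  pos 14: x in {1}, choose 1; 2->1 ok
  pos 15: x in {1}, choose 1; 1->1 ok
  pos 16: y in {0,2,3}, choose 0; 1->0 ok
  pos 17: x in {1}, choose 1; 0->1 ok
  pos 18: y in {0,2,3}, choose 0; 1->0 ok
  pos 19: y in {0,2,3}, choose 0; 0->0 ok
  pos 20: y in {0,2,3}, choose 0; 0->0 ok
  pos 21: y in {0,2,3}, choose 0; 0->0 ok
  pos 22: x in {1}, choose 1; 0->1 ok
  pos 23: y in {0,2,3}, choose 2; 1->2 ok
  pos 24: y in {0,2,3}, choose 0; 2->0 ok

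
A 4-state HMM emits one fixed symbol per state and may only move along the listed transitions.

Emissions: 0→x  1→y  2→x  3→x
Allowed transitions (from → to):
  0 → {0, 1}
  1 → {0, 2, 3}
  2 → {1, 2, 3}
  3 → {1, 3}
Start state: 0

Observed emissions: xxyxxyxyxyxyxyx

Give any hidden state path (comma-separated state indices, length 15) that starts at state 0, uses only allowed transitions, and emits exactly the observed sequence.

  t0 'x' -> {0,2,3}, take 0 (start)
  t1 'x' -> {0,2,3}, take 0 (0->0 ok)
  t2 'y' -> {1}, take 1 (0->1 ok)
  t3 'x' -> {0,2,3}, take 3 (1->3 ok)
  t4 'x' -> {0,2,3}, take 3 (3->3 ok)
  t5 'y' -> {1}, take 1 (3->1 ok)
  t6 'x' -> {0,2,3}, take 0 (1->0 ok)
  t7 'y' -> {1}, take 1 (0->1 ok)
  t8 'x' -> {0,2,3}, take 0 (1->0 ok)
  t9 'y' -> {1}, take 1 (0->1 ok)
  t10 'x' -> {0,2,3}, take 2 (1->2 ok)
  t11 'y' -> {1}, take 1 (2->1 ok)
  t12 'x' -> {0,2,3}, take 0 (1->0 ok)
  t13 'y' -> {1}, take 1 (0->1 ok)
  t14 'x' -> {0,2,3}, take 0 (1->0 ok)

0,0,1,3,3,1,0,1,0,1,2,1,0,1,0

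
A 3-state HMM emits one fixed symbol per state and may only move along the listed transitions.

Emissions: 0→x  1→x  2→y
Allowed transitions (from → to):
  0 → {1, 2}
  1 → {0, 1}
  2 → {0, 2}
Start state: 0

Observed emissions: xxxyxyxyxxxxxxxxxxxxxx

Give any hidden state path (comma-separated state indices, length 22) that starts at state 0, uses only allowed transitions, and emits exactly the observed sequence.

0,1,0,2,0,2,0,2,0,1,0,1,1,0,1,1,0,1,0,1,1,0

  [0] x  {0,1}  => 0  start
  [1] x  {0,1}  => 1  0->1 ok
  [2] x  {0,1}  => 0  1->0 ok
  [3] y  {2}  => 2  0->2 ok
  [4] x  {0,1}  => 0  2->0 ok
  [5] y  {2}  => 2  0->2 ok
  [6] x  {0,1}  => 0  2->0 ok
  [7] y  {2}  => 2  0->2 ok
  [8] x  {0,1}  => 0  2->0 ok
  [9] x  {0,1}  => 1  0->1 ok
  [10] x  {0,1}  => 0  1->0 ok
  [11] x  {0,1}  => 1  0->1 ok
  [12] x  {0,1}  => 1  1->1 ok
  [13] x  {0,1}  => 0  1->0 ok
  [14] x  {0,1}  => 1  0->1 ok
  [15] x  {0,1}  => 1  1->1 ok
  [16] x  {0,1}  => 0  1->0 ok
  [17] x  {0,1}  => 1  0->1 ok
  [18] x  {0,1}  => 0  1->0 ok
  [19] x  {0,1}  => 1  0->1 ok
  [20] x  {0,1}  => 1  1->1 ok
  [21] x  {0,1}  => 0  1->0 ok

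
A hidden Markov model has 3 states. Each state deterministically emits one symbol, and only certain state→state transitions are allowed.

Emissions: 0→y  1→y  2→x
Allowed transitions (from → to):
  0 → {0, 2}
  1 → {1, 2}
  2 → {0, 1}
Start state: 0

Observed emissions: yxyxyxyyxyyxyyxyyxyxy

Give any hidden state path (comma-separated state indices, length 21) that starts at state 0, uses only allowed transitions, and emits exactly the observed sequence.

0,2,1,2,1,2,1,1,2,0,0,2,0,0,2,0,0,2,1,2,0

  pos 0: y in {0,1}, choose 0; start
  pos 1: x in {2}, choose 2; 0->2 ok
  pos 2: y in {0,1}, choose 1; 2->1 ok
  pos 3: x in {2}, choose 2; 1->2 ok
  pos 4: y in {0,1}, choose 1; 2->1 ok
  pos 5: x in {2}, choose 2; 1->2 ok
  pos 6: y in {0,1}, choose 1; 2->1 ok
  pos 7: y in {0,1}, choose 1; 1->1 ok
  pos 8: x in {2}, choose 2; 1->2 ok
  pos 9: y in {0,1}, choose 0; 2->0 ok
  pos 10: y in {0,1}, choose 0; 0->0 ok
  pos 11: x in {2}, choose 2; 0->2 ok
  pos 12: y in {0,1}, choose 0; 2->0 ok
  pos 13: y in {0,1}, choose 0; 0->0 ok
  pos 14: x in {2}, choose 2; 0->2 ok
  pos 15: y in {0,1}, choose 0; 2->0 ok
  pos 16: y in {0,1}, choose 0; 0->0 ok
  pos 17: x in {2}, choose 2; 0->2 ok
  pos 18: y in {0,1}, choose 1; 2->1 ok
  pos 19: x in {2}, choose 2; 1->2 ok
  pos 20: y in {0,1}, choose 0; 2->0 ok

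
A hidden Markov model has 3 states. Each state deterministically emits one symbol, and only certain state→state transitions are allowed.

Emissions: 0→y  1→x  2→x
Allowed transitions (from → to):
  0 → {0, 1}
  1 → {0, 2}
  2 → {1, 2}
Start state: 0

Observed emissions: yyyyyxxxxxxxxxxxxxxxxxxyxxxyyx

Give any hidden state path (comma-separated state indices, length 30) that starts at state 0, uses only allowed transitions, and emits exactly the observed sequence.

0,0,0,0,0,1,2,1,2,1,2,2,2,2,1,2,1,2,1,2,2,2,1,0,1,2,1,0,0,1

  pos 0: y in {0}, choose 0; start
  pos 1: y in {0}, choose 0; 0->0 ok
  pos 2: y in {0}, choose 0; 0->0 ok
  pos 3: y in {0}, choose 0; 0->0 ok
  pos 4: y in {0}, choose 0; 0->0 ok
  pos 5: x in {1,2}, choose 1; 0->1 ok
  pos 6: x in {1,2}, choose 2; 1->2 ok
  pos 7: x in {1,2}, choose 1; 2->1 ok
  pos 8: x in {1,2}, choose 2; 1->2 ok
  pos 9: x in {1,2}, choose 1; 2->1 ok
  pos 10: x in {1,2}, choose 2; 1->2 ok
  pos 11: x in {1,2}, choose 2; 2->2 ok
  pos 12: x in {1,2}, choose 2; 2->2 ok
  pos 13: x in {1,2}, choose 2; 2->2 ok
  pos 14: x in {1,2}, choose 1; 2->1 ok
  pos 15: x in {1,2}, choose 2; 1->2 ok
  pos 16: x in {1,2}, choose 1; 2->1 ok
  pos 17: x in {1,2}, choose 2; 1->2 ok
  pos 18: x in {1,2}, choose 1; 2->1 ok
  pos 19: x in {1,2}, choose 2; 1->2 ok
  pos 20: x in {1,2}, choose 2; 2->2 ok
  pos 21: x in {1,2}, choose 2; 2->2 ok
  pos 22: x in {1,2}, choose 1; 2->1 ok
  pos 23: y in {0}, choose 0; 1->0 ok
  pos 24: x in {1,2}, choose 1; 0->1 ok
  pos 25: x in {1,2}, choose 2; 1->2 ok
  pos 26: x in {1,2}, choose 1; 2->1 ok
  pos 27: y in {0}, choose 0; 1->0 ok
  pos 28: y in {0}, choose 0; 0->0 ok
  pos 29: x in {1,2}, choose 1; 0->1 ok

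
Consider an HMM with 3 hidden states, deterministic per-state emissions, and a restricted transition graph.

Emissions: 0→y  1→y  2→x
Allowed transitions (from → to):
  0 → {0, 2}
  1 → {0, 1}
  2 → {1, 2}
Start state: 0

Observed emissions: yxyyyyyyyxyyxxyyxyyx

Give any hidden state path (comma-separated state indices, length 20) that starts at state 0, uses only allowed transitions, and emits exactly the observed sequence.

0,2,1,1,1,1,0,0,0,2,1,0,2,2,1,0,2,1,0,2

  pos 0: y in {0,1}, choose 0; start
  pos 1: x in {2}, choose 2; 0->2 ok
  pos 2: y in {0,1}, choose 1; 2->1 ok
  pos 3: y in {0,1}, choose 1; 1->1 ok
  pos 4: y in {0,1}, choose 1; 1->1 ok
  pos 5: y in {0,1}, choose 1; 1->1 ok
  pos 6: y in {0,1}, choose 0; 1->0 ok
  pos 7: y in {0,1}, choose 0; 0->0 ok
  pos 8: y in {0,1}, choose 0; 0->0 ok
  pos 9: x in {2}, choose 2; 0->2 ok
  pos 10: y in {0,1}, choose 1; 2->1 ok
  pos 11: y in {0,1}, choose 0; 1->0 ok
  pos 12: x in {2}, choose 2; 0->2 ok
  pos 13: x in {2}, choose 2; 2->2 ok
  pos 14: y in {0,1}, choose 1; 2->1 ok
  pos 15: y in {0,1}, choose 0; 1->0 ok
  pos 16: x in {2}, choose 2; 0->2 ok
  pos 17: y in {0,1}, choose 1; 2->1 ok
  pos 18: y in {0,1}, choose 0; 1->0 ok
  pos 19: x in {2}, choose 2; 0->2 ok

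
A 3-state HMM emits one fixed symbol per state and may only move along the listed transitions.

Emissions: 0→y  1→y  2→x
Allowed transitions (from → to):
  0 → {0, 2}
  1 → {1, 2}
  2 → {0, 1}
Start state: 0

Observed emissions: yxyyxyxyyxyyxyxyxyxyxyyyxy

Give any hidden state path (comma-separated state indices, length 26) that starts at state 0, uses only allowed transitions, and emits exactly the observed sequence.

  t0 'y' -> {0,1}, take 0 (start)
  t1 'x' -> {2}, take 2 (0->2 ok)
  t2 'y' -> {0,1}, take 0 (2->0 ok)
  t3 'y' -> {0,1}, take 0 (0->0 ok)
  t4 'x' -> {2}, take 2 (0->2 ok)
  t5 'y' -> {0,1}, take 0 (2->0 ok)
  t6 'x' -> {2}, take 2 (0->2 ok)
  t7 'y' -> {0,1}, take 0 (2->0 ok)
  t8 'y' -> {0,1}, take 0 (0->0 ok)
  t9 'x' -> {2}, take 2 (0->2 ok)
  t10 'y' -> {0,1}, take 1 (2->1 ok)
  t11 'y' -> {0,1}, take 1 (1->1 ok)
  t12 'x' -> {2}, take 2 (1->2 ok)
  t13 'y' -> {0,1}, take 1 (2->1 ok)
  t14 'x' -> {2}, take 2 (1->2 ok)
  t15 'y' -> {0,1}, take 0 (2->0 ok)
  t16 'x' -> {2}, take 2 (0->2 ok)
  t17 'y' -> {0,1}, take 0 (2->0 ok)
  t18 'x' -> {2}, take 2 (0->2 ok)
  t19 'y' -> {0,1}, take 1 (2->1 ok)
  t20 'x' -> {2}, take 2 (1->2 ok)
  t21 'y' -> {0,1}, take 0 (2->0 ok)
  t22 'y' -> {0,1}, take 0 (0->0 ok)
  t23 'y' -> {0,1}, take 0 (0->0 ok)
  t24 'x' -> {2}, take 2 (0->2 ok)
  t25 'y' -> {0,1}, take 0 (2->0 ok)

0,2,0,0,2,0,2,0,0,2,1,1,2,1,2,0,2,0,2,1,2,0,0,0,2,0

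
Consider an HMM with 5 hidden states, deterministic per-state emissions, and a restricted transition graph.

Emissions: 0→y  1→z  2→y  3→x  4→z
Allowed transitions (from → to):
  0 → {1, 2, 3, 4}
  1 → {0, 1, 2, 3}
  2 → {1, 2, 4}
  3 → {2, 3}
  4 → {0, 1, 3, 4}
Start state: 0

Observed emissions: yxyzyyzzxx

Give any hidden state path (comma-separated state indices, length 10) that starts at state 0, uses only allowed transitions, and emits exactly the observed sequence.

  [0] y  {0,2}  => 0  start
  [1] x  {3}  => 3  0->3 ok
  [2] y  {0,2}  => 2  3->2 ok
  [3] z  {1,4}  => 1  2->1 ok
  [4] y  {0,2}  => 0  1->0 ok
  [5] y  {0,2}  => 2  0->2 ok
  [6] z  {1,4}  => 1  2->1 ok
  [7] z  {1,4}  => 1  1->1 ok
  [8] x  {3}  => 3  1->3 ok
  [9] x  {3}  => 3  3->3 ok

0,3,2,1,0,2,1,1,3,3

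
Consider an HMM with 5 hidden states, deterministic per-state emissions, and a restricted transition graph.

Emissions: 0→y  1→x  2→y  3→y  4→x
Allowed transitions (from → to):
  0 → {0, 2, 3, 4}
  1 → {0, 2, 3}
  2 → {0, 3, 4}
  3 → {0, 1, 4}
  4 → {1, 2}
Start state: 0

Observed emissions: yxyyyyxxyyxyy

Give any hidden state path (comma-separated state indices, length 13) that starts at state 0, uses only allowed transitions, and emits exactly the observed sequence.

  t0 'y' -> {0,2,3}, take 0 (start)
  t1 'x' -> {1,4}, take 4 (0->4 ok)
  t2 'y' -> {0,2,3}, take 2 (4->2 ok)
  t3 'y' -> {0,2,3}, take 0 (2->0 ok)
  t4 'y' -> {0,2,3}, take 3 (0->3 ok)
  t5 'y' -> {0,2,3}, take 0 (3->0 ok)
  t6 'x' -> {1,4}, take 4 (0->4 ok)
  t7 'x' -> {1,4}, take 1 (4->1 ok)
  t8 'y' -> {0,2,3}, take 0 (1->0 ok)
  t9 'y' -> {0,2,3}, take 0 (0->0 ok)
  t10 'x' -> {1,4}, take 4 (0->4 ok)
  t11 'y' -> {0,2,3}, take 2 (4->2 ok)
  t12 'y' -> {0,2,3}, take 3 (2->3 ok)

0,4,2,0,3,0,4,1,0,0,4,2,3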